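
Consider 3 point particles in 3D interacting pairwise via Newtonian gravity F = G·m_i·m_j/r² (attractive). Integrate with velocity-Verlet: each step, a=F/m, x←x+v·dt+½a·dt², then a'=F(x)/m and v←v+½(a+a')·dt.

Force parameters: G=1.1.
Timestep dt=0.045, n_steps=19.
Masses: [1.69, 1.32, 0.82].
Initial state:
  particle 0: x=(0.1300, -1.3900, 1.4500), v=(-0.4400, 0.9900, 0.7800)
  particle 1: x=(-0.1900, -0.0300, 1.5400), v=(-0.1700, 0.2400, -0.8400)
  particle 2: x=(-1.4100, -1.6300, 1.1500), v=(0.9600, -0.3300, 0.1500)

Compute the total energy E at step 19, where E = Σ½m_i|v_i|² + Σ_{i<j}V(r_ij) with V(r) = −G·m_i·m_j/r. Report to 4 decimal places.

-0.8364

step 0: x0=(0.1300, -1.3900, 1.4500) x1=(-0.1900, -0.0300, 1.5400) x2=(-1.4100, -1.6300, 1.1500)
step 1: x0=(0.1097, -1.3448, 1.4851) x1=(-0.1976, -0.0203, 1.5021) x2=(-1.3659, -1.6445, 1.1570)
step 2: x0=(0.0883, -1.2982, 1.5200) x1=(-0.2049, -0.0129, 1.4641) x2=(-1.3198, -1.6580, 1.1644)
step 3: x0=(0.0657, -1.2501, 1.5547) x1=(-0.2120, -0.0081, 1.4261) x2=(-1.2718, -1.6706, 1.1723)
step 4: x0=(0.0419, -1.2005, 1.5889) x1=(-0.2189, -0.0058, 1.3883) x2=(-1.2217, -1.6821, 1.1808)
step 5: x0=(0.0170, -1.1494, 1.6226) x1=(-0.2255, -0.0063, 1.3508) x2=(-1.1695, -1.6922, 1.1899)
step 6: x0=(-0.0092, -1.0967, 1.6556) x1=(-0.2318, -0.0097, 1.3139) x2=(-1.1152, -1.7009, 1.1997)
step 7: x0=(-0.0367, -1.0425, 1.6875) x1=(-0.2378, -0.0162, 1.2778) x2=(-1.0589, -1.7079, 1.2103)
step 8: x0=(-0.0654, -0.9867, 1.7182) x1=(-0.2435, -0.0259, 1.2428) x2=(-1.0004, -1.7131, 1.2217)
step 9: x0=(-0.0954, -0.9292, 1.7474) x1=(-0.2489, -0.0388, 1.2091) x2=(-0.9400, -1.7162, 1.2340)
step 10: x0=(-0.1265, -0.8703, 1.7747) x1=(-0.2540, -0.0552, 1.1772) x2=(-0.8776, -1.7170, 1.2472)
step 11: x0=(-0.1586, -0.8099, 1.7999) x1=(-0.2589, -0.0750, 1.1474) x2=(-0.8135, -1.7153, 1.2614)
step 12: x0=(-0.1917, -0.7481, 1.8226) x1=(-0.2635, -0.0983, 1.1203) x2=(-0.7477, -1.7109, 1.2766)
step 13: x0=(-0.2256, -0.6850, 1.8424) x1=(-0.2680, -0.1249, 1.0962) x2=(-0.6806, -1.7036, 1.2928)
step 14: x0=(-0.2600, -0.6210, 1.8590) x1=(-0.2725, -0.1548, 1.0756) x2=(-0.6123, -1.6932, 1.3100)
step 15: x0=(-0.2948, -0.5560, 1.8721) x1=(-0.2771, -0.1877, 1.0590) x2=(-0.5430, -1.6797, 1.3280)
step 16: x0=(-0.3298, -0.4906, 1.8813) x1=(-0.2820, -0.2232, 1.0468) x2=(-0.4731, -1.6629, 1.3468)
step 17: x0=(-0.3647, -0.4250, 1.8865) x1=(-0.2872, -0.2611, 1.0395) x2=(-0.4028, -1.6429, 1.3663)
step 18: x0=(-0.3992, -0.3596, 1.8874) x1=(-0.2929, -0.3008, 1.0373) x2=(-0.3323, -1.6194, 1.3862)
step 19: x0=(-0.4332, -0.2948, 1.8840) x1=(-0.2993, -0.3418, 1.0403) x2=(-0.2619, -1.5925, 1.4065)
step 0 velocities: v0=(-0.4400, 0.9900, 0.7800) v1=(-0.1700, 0.2400, -0.8400) v2=(0.9600, -0.3300, 0.1500)
step 0: KE=2.4604, PE=-3.2941, E=-0.8337
step 19 velocities: v0=(-0.7475, 1.4268, -0.1233) v1=(-0.1504, -0.9192, 0.1281) v2=(1.5622, 0.6360, 0.4534)
step 19: KE=4.0393, PE=-4.8757, E=-0.8364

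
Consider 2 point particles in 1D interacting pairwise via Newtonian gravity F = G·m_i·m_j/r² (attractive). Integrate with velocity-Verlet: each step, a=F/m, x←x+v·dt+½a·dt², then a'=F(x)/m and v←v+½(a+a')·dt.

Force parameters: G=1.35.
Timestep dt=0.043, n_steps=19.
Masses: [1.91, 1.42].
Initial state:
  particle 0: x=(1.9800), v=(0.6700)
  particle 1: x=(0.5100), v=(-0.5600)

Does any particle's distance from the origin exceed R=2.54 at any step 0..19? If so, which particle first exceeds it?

step 0: x0=(1.9800) x1=(0.5100)
step 1: x0=(2.0080) x1=(0.4870)
step 2: x0=(2.0344) x1=(0.4661)
step 3: x0=(2.0595) x1=(0.4471)
step 4: x0=(2.0831) x1=(0.4300)
step 5: x0=(2.1055) x1=(0.4146)
step 6: x0=(2.1266) x1=(0.4009)
step 7: x0=(2.1465) x1=(0.3887)
step 8: x0=(2.1653) x1=(0.3781)
step 9: x0=(2.1830) x1=(0.3690)
step 10: x0=(2.1996) x1=(0.3614)
step 11: x0=(2.2151) x1=(0.3552)
step 12: x0=(2.2296) x1=(0.3503)
step 13: x0=(2.2431) x1=(0.3468)
step 14: x0=(2.2557) x1=(0.3446)
step 15: x0=(2.2672) x1=(0.3437)
step 16: x0=(2.2778) x1=(0.3442)
step 17: x0=(2.2875) x1=(0.3458)
step 18: x0=(2.2962) x1=(0.3488)
step 19: x0=(2.3040) x1=(0.3530)

no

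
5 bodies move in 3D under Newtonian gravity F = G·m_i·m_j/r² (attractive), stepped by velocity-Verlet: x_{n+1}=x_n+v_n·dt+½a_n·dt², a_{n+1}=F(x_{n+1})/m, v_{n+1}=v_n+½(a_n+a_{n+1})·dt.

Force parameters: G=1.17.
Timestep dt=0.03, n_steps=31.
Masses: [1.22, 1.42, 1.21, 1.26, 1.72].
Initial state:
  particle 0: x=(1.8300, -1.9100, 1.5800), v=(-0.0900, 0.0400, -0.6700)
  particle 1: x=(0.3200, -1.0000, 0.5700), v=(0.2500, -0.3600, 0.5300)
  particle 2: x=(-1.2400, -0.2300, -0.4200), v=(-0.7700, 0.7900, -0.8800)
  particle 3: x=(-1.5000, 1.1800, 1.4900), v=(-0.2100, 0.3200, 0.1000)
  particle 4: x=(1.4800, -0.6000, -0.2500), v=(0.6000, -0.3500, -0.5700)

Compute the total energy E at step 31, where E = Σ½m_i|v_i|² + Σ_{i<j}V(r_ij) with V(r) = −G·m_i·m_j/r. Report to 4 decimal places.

step 0: x0=(1.8300, -1.9100, 1.5800) x1=(0.3200, -1.0000, 0.5700) x2=(-1.2400, -0.2300, -0.4200) x3=(-1.5000, 1.1800, 1.4900) x4=(1.4800, -0.6000, -0.2500)
step 1: x0=(1.8271, -1.9086, 1.5596) x1=(0.3278, -1.0106, 0.5857) x2=(-1.2628, -0.2063, -0.4462) x3=(-1.5062, 1.1894, 1.4929) x4=(1.4976, -0.6106, -0.2668)
step 2: x0=(1.8237, -1.9067, 1.5388) x1=(0.3361, -1.0210, 0.6010) x2=(-1.2851, -0.1827, -0.4720) x3=(-1.5121, 1.1985, 1.4954) x4=(1.5146, -0.6215, -0.2830)
step 3: x0=(1.8199, -1.9044, 1.5174) x1=(0.3450, -1.0311, 0.6159) x2=(-1.3069, -0.1592, -0.4973) x3=(-1.5177, 1.2072, 1.4977) x4=(1.5308, -0.6327, -0.2986)
step 4: x0=(1.8157, -1.9016, 1.4955) x1=(0.3544, -1.0409, 0.6304) x2=(-1.3281, -0.1358, -0.5223) x3=(-1.5231, 1.2156, 1.4998) x4=(1.5464, -0.6440, -0.3135)
step 5: x0=(1.8110, -1.8984, 1.4731) x1=(0.3643, -1.0505, 0.6445) x2=(-1.3489, -0.1124, -0.5469) x3=(-1.5283, 1.2237, 1.5015) x4=(1.5613, -0.6557, -0.3279)
step 6: x0=(1.8058, -1.8946, 1.4502) x1=(0.3748, -1.0598, 0.6583) x2=(-1.3693, -0.0890, -0.5711) x3=(-1.5332, 1.2315, 1.5030) x4=(1.5757, -0.6675, -0.3417)
step 7: x0=(1.8001, -1.8904, 1.4267) x1=(0.3859, -1.0690, 0.6717) x2=(-1.3892, -0.0658, -0.5949) x3=(-1.5379, 1.2389, 1.5042) x4=(1.5894, -0.6796, -0.3549)
step 8: x0=(1.7939, -1.8857, 1.4027) x1=(0.3975, -1.0780, 0.6848) x2=(-1.4087, -0.0426, -0.6183) x3=(-1.5423, 1.2460, 1.5051) x4=(1.6026, -0.6919, -0.3674)
step 9: x0=(1.7872, -1.8805, 1.3781) x1=(0.4097, -1.0869, 0.6975) x2=(-1.4277, -0.0195, -0.6414) x3=(-1.5466, 1.2528, 1.5058) x4=(1.6151, -0.7044, -0.3794)
step 10: x0=(1.7800, -1.8747, 1.3530) x1=(0.4225, -1.0956, 0.7099) x2=(-1.4464, 0.0036, -0.6641) x3=(-1.5505, 1.2593, 1.5062) x4=(1.6272, -0.7172, -0.3907)
step 11: x0=(1.7722, -1.8684, 1.3273) x1=(0.4359, -1.1042, 0.7220) x2=(-1.4647, 0.0266, -0.6865) x3=(-1.5543, 1.2655, 1.5064) x4=(1.6386, -0.7301, -0.4015)
step 12: x0=(1.7639, -1.8615, 1.3010) x1=(0.4500, -1.1126, 0.7338) x2=(-1.4826, 0.0495, -0.7085) x3=(-1.5579, 1.2714, 1.5063) x4=(1.6496, -0.7433, -0.4116)
step 13: x0=(1.7549, -1.8541, 1.2741) x1=(0.4646, -1.1211, 0.7453) x2=(-1.5002, 0.0724, -0.7302) x3=(-1.5612, 1.2770, 1.5059) x4=(1.6600, -0.7567, -0.4211)
step 14: x0=(1.7454, -1.8461, 1.2466) x1=(0.4799, -1.1294, 0.7564) x2=(-1.5174, 0.0952, -0.7515) x3=(-1.5643, 1.2823, 1.5053) x4=(1.6700, -0.7703, -0.4299)
step 15: x0=(1.7352, -1.8374, 1.2185) x1=(0.4959, -1.1377, 0.7672) x2=(-1.5342, 0.1179, -0.7725) x3=(-1.5672, 1.2873, 1.5045) x4=(1.6794, -0.7841, -0.4381)
step 16: x0=(1.7244, -1.8281, 1.1898) x1=(0.5126, -1.1460, 0.7778) x2=(-1.5507, 0.1406, -0.7932) x3=(-1.5699, 1.2921, 1.5033) x4=(1.6883, -0.7981, -0.4457)
step 17: x0=(1.7128, -1.8181, 1.1604) x1=(0.5300, -1.1543, 0.7880) x2=(-1.5669, 0.1632, -0.8135) x3=(-1.5724, 1.2965, 1.5020) x4=(1.6967, -0.8124, -0.4526)
step 18: x0=(1.7005, -1.8075, 1.1304) x1=(0.5482, -1.1626, 0.7979) x2=(-1.5828, 0.1858, -0.8335) x3=(-1.5747, 1.3007, 1.5003) x4=(1.7047, -0.8269, -0.4588)
step 19: x0=(1.6874, -1.7961, 1.0997) x1=(0.5672, -1.1710, 0.8075) x2=(-1.5983, 0.2083, -0.8533) x3=(-1.5768, 1.3047, 1.4985) x4=(1.7121, -0.8416, -0.4643)
step 20: x0=(1.6735, -1.7839, 1.0684) x1=(0.5871, -1.1795, 0.8168) x2=(-1.6136, 0.2307, -0.8727) x3=(-1.5786, 1.3083, 1.4964) x4=(1.7191, -0.8565, -0.4691)
step 21: x0=(1.6587, -1.7710, 1.0363) x1=(0.6078, -1.1881, 0.8257) x2=(-1.6285, 0.2530, -0.8917) x3=(-1.5803, 1.3117, 1.4940) x4=(1.7256, -0.8717, -0.4732)
step 22: x0=(1.6430, -1.7572, 1.0036) x1=(0.6295, -1.1969, 0.8343) x2=(-1.6431, 0.2753, -0.9105) x3=(-1.5818, 1.3148, 1.4914) x4=(1.7317, -0.8871, -0.4766)
step 23: x0=(1.6263, -1.7424, 0.9701) x1=(0.6523, -1.2058, 0.8425) x2=(-1.6575, 0.2975, -0.9290) x3=(-1.5831, 1.3177, 1.4885) x4=(1.7372, -0.9027, -0.4792)
step 24: x0=(1.6084, -1.7267, 0.9359) x1=(0.6761, -1.2150, 0.8504) x2=(-1.6715, 0.3197, -0.9472) x3=(-1.5842, 1.3203, 1.4855) x4=(1.7423, -0.9186, -0.4810)
step 25: x0=(1.5894, -1.7100, 0.9010) x1=(0.7012, -1.2246, 0.8578) x2=(-1.6853, 0.3418, -0.9651) x3=(-1.5851, 1.3227, 1.4821) x4=(1.7469, -0.9347, -0.4820)
step 26: x0=(1.5691, -1.6921, 0.8655) x1=(0.7276, -1.2345, 0.8648) x2=(-1.6988, 0.3638, -0.9827) x3=(-1.5858, 1.3248, 1.4786) x4=(1.7510, -0.9511, -0.4821)
step 27: x0=(1.5473, -1.6730, 0.8292) x1=(0.7554, -1.2448, 0.8713) x2=(-1.7121, 0.3857, -0.9999) x3=(-1.5864, 1.3267, 1.4747) x4=(1.7546, -0.9678, -0.4814)
step 28: x0=(1.5239, -1.6526, 0.7923) x1=(0.7848, -1.2556, 0.8772) x2=(-1.7251, 0.4076, -1.0170) x3=(-1.5867, 1.3283, 1.4707) x4=(1.7576, -0.9848, -0.4797)
step 29: x0=(1.4987, -1.6307, 0.7548) x1=(0.8161, -1.2671, 0.8823) x2=(-1.7378, 0.4294, -1.0337) x3=(-1.5869, 1.3297, 1.4664) x4=(1.7602, -1.0021, -0.4771)
step 30: x0=(1.4714, -1.6072, 0.7170) x1=(0.8494, -1.2793, 0.8865) x2=(-1.7502, 0.4511, -1.0501) x3=(-1.5869, 1.3308, 1.4619) x4=(1.7622, -1.0196, -0.4734)
step 31: x0=(1.4418, -1.5819, 0.6789) x1=(0.8850, -1.2924, 0.8896) x2=(-1.7624, 0.4728, -1.0663) x3=(-1.5867, 1.3317, 1.4571) x4=(1.7636, -1.0375, -0.4687)
step 0 velocities: v0=(-0.0900, 0.0400, -0.6700) v1=(0.2500, -0.3600, 0.5300) v2=(-0.7700, 0.7900, -0.8800) v3=(-0.2100, 0.3200, 0.1000) v4=(0.6000, -0.3500, -0.5700)
step 0: KE=2.6133, PE=-8.8270, E=-6.2137
step 31 velocities: v0=(-1.0323, 0.8773, -1.2671) v1=(1.2326, -0.4549, 0.0774) v2=(-0.4022, 0.7208, -0.5337) v3=(0.0094, 0.0265, -0.1626) v4=(0.0376, -0.6019, 0.1759)
step 31: KE=4.2697, PE=-10.4800, E=-6.2103

-6.2103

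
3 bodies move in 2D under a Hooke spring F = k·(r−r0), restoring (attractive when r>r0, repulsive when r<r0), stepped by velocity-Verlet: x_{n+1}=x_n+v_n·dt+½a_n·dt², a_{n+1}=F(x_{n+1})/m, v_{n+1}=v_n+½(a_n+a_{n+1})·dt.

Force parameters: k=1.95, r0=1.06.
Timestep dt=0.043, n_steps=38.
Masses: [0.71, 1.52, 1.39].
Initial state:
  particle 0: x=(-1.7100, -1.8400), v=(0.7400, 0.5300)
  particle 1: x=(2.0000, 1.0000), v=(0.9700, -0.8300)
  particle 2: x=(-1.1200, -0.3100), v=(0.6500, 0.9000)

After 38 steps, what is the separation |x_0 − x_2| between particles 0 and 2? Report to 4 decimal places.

1.6245

step 0: x0=(-1.7100, -1.8400) x1=(2.0000, 1.0000) x2=(-1.1200, -0.3100)
step 1: x0=(-1.6704, -1.8103) x1=(2.0358, 0.9606) x2=(-1.0895, -0.2708)
step 2: x0=(-1.6152, -1.7669) x1=(2.0597, 0.9142) x2=(-1.0541, -0.2309)
step 3: x0=(-1.5447, -1.7103) x1=(2.0719, 0.8611) x2=(-1.0136, -0.1904)
step 4: x0=(-1.4593, -1.6412) x1=(2.0726, 0.8016) x2=(-0.9682, -0.1493)
step 5: x0=(-1.3595, -1.5603) x1=(2.0622, 0.7362) x2=(-0.9180, -0.1079)
step 6: x0=(-1.2462, -1.4684) x1=(2.0412, 0.6655) x2=(-0.8630, -0.0661)
step 7: x0=(-1.1202, -1.3668) x1=(2.0100, 0.5900) x2=(-0.8034, -0.0242)
step 8: x0=(-0.9825, -1.2565) x1=(1.9692, 0.5102) x2=(-0.7395, 0.0180)
step 9: x0=(-0.8342, -1.1388) x1=(1.9197, 0.4269) x2=(-0.6713, 0.0604)
step 10: x0=(-0.6764, -1.0150) x1=(1.8622, 0.3405) x2=(-0.5991, 0.1029)
step 11: x0=(-0.5106, -0.8866) x1=(1.7976, 0.2518) x2=(-0.5233, 0.1456)
step 12: x0=(-0.3378, -0.7549) x1=(1.7267, 0.1613) x2=(-0.4443, 0.1886)
step 13: x0=(-0.1594, -0.6213) x1=(1.6506, 0.0698) x2=(-0.3624, 0.2318)
step 14: x0=(0.0234, -0.4871) x1=(1.5703, -0.0223) x2=(-0.2781, 0.2753)
step 15: x0=(0.2094, -0.3531) x1=(1.4868, -0.1145) x2=(-0.1920, 0.3190)
step 16: x0=(0.3972, -0.2201) x1=(1.4012, -0.2064) x2=(-0.1045, 0.3629)
step 17: x0=(0.5858, -0.0883) x1=(1.3145, -0.2979) x2=(-0.0162, 0.4068)
step 18: x0=(0.7739, 0.0431) x1=(1.2276, -0.3890) x2=(0.0725, 0.4507)
step 19: x0=(0.9616, 0.1753) x1=(1.1407, -0.4803) x2=(0.1615, 0.4943)
step 20: x0=(1.1497, 0.3090) x1=(1.0535, -0.5720) x2=(0.2506, 0.5376)
step 21: x0=(1.3385, 0.4435) x1=(0.9659, -0.6635) x2=(0.3398, 0.5802)
step 22: x0=(1.5274, 0.5773) x1=(0.8780, -0.7540) x2=(0.4292, 0.6222)
step 23: x0=(1.7152, 0.7093) x1=(0.7902, -0.8428) x2=(0.5191, 0.6631)
step 24: x0=(1.9004, 0.8380) x1=(0.7031, -0.9289) x2=(0.6096, 0.7029)
step 25: x0=(2.0812, 0.9620) x1=(0.6174, -1.0116) x2=(0.7007, 0.7413)
step 26: x0=(2.2562, 1.0801) x1=(0.5337, -1.0899) x2=(0.7927, 0.7780)
step 27: x0=(2.4236, 1.1909) x1=(0.4529, -1.1632) x2=(0.8854, 0.8128)
step 28: x0=(2.5819, 1.2933) x1=(0.3755, -1.2305) x2=(0.9789, 0.8454)
step 29: x0=(2.7295, 1.3861) x1=(0.3025, -1.2913) x2=(1.0732, 0.8758)
step 30: x0=(2.8652, 1.4682) x1=(0.2346, -1.3448) x2=(1.1680, 0.9037)
step 31: x0=(2.9877, 1.5389) x1=(0.1724, -1.3904) x2=(1.2633, 0.9288)
step 32: x0=(3.0959, 1.5972) x1=(0.1166, -1.4277) x2=(1.3588, 0.9511)
step 33: x0=(3.1890, 1.6426) x1=(0.0680, -1.4562) x2=(1.4542, 0.9704)
step 34: x0=(3.2663, 1.6746) x1=(0.0270, -1.4755) x2=(1.5494, 0.9865)
step 35: x0=(3.3273, 1.6929) x1=(-0.0058, -1.4855) x2=(1.6439, 0.9993)
step 36: x0=(3.3716, 1.6972) x1=(-0.0300, -1.4858) x2=(1.7376, 1.0087)
step 37: x0=(3.3993, 1.6877) x1=(-0.0453, -1.4764) x2=(1.8299, 1.0146)
step 38: x0=(3.4105, 1.6644) x1=(-0.0513, -1.4573) x2=(1.9206, 1.0170)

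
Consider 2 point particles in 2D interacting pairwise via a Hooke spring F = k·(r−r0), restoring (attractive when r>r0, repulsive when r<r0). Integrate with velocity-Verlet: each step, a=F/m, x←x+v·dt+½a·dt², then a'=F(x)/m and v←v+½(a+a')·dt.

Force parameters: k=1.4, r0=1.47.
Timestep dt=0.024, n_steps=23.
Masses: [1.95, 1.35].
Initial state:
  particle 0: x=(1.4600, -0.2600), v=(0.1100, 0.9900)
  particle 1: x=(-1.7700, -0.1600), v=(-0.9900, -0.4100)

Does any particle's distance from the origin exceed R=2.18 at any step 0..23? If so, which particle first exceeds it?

no

step 0: x0=(1.4600, -0.2600) x1=(-1.7700, -0.1600)
step 1: x0=(1.4623, -0.2362) x1=(-1.7932, -0.1699)
step 2: x0=(1.4638, -0.2124) x1=(-1.8154, -0.1797)
step 3: x0=(1.4646, -0.1886) x1=(-1.8365, -0.1896)
step 4: x0=(1.4646, -0.1649) x1=(-1.8565, -0.1995)
step 5: x0=(1.4639, -0.1411) x1=(-1.8754, -0.2094)
step 6: x0=(1.4624, -0.1173) x1=(-1.8931, -0.2192)
step 7: x0=(1.4601, -0.0936) x1=(-1.9098, -0.2291)
step 8: x0=(1.4570, -0.0698) x1=(-1.9253, -0.2388)
step 9: x0=(1.4532, -0.0462) x1=(-1.9397, -0.2486)
step 10: x0=(1.4485, -0.0225) x1=(-1.9529, -0.2582)
step 11: x0=(1.4430, 0.0010) x1=(-1.9649, -0.2678)
step 12: x0=(1.4368, 0.0245) x1=(-1.9758, -0.2772)
step 13: x0=(1.4297, 0.0480) x1=(-1.9856, -0.2866)
step 14: x0=(1.4218, 0.0713) x1=(-1.9941, -0.2959)
step 15: x0=(1.4132, 0.0946) x1=(-2.0015, -0.3050)
step 16: x0=(1.4037, 0.1178) x1=(-2.0078, -0.3140)
step 17: x0=(1.3934, 0.1409) x1=(-2.0128, -0.3229)
step 18: x0=(1.3822, 0.1638) x1=(-2.0167, -0.3316)
step 19: x0=(1.3703, 0.1867) x1=(-2.0195, -0.3401)
step 20: x0=(1.3576, 0.2094) x1=(-2.0211, -0.3484)
step 21: x0=(1.3441, 0.2320) x1=(-2.0215, -0.3566)
step 22: x0=(1.3298, 0.2544) x1=(-2.0208, -0.3645)
step 23: x0=(1.3147, 0.2767) x1=(-2.0189, -0.3723)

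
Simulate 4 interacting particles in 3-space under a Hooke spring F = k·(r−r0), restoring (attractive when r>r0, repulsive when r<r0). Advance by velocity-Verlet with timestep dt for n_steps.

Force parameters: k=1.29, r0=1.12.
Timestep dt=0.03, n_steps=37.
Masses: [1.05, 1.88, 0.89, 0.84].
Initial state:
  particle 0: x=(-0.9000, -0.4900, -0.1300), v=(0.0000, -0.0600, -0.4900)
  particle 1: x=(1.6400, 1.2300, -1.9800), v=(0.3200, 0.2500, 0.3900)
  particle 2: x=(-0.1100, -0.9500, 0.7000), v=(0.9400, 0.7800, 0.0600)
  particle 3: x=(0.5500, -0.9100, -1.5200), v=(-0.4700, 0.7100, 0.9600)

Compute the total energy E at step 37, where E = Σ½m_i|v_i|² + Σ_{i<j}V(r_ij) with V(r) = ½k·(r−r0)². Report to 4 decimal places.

13.1997

step 0: x0=(-0.9000, -0.4900, -0.1300) x1=(1.6400, 1.2300, -1.9800) x2=(-0.1100, -0.9500, 0.7000) x3=(0.5500, -0.9100, -1.5200)
step 1: x0=(-0.8986, -0.4913, -0.1457) x1=(1.6485, 1.2363, -1.9672) x2=(-0.0808, -0.9255, 0.6998) x3=(0.5356, -0.8878, -1.4901)
step 2: x0=(-0.8945, -0.4915, -0.1634) x1=(1.6548, 1.2402, -1.9524) x2=(-0.0497, -0.8990, 0.6955) x3=(0.5208, -0.8638, -1.4583)
step 3: x0=(-0.8877, -0.4906, -0.1829) x1=(1.6589, 1.2417, -1.9355) x2=(-0.0168, -0.8704, 0.6872) x3=(0.5055, -0.8380, -1.4246)
step 4: x0=(-0.8782, -0.4886, -0.2041) x1=(1.6608, 1.2409, -1.9165) x2=(0.0178, -0.8398, 0.6751) x3=(0.4900, -0.8104, -1.3891)
step 5: x0=(-0.8661, -0.4856, -0.2271) x1=(1.6605, 1.2378, -1.8955) x2=(0.0540, -0.8072, 0.6592) x3=(0.4743, -0.7812, -1.3520)
step 6: x0=(-0.8513, -0.4814, -0.2516) x1=(1.6581, 1.2325, -1.8725) x2=(0.0917, -0.7727, 0.6396) x3=(0.4586, -0.7504, -1.3135)
step 7: x0=(-0.8341, -0.4760, -0.2775) x1=(1.6536, 1.2249, -1.8476) x2=(0.1309, -0.7363, 0.6165) x3=(0.4428, -0.7180, -1.2737)
step 8: x0=(-0.8143, -0.4696, -0.3048) x1=(1.6470, 1.2151, -1.8209) x2=(0.1714, -0.6981, 0.5899) x3=(0.4272, -0.6841, -1.2329)
step 9: x0=(-0.7922, -0.4620, -0.3334) x1=(1.6384, 1.2033, -1.7923) x2=(0.2131, -0.6582, 0.5601) x3=(0.4119, -0.6488, -1.1911)
step 10: x0=(-0.7678, -0.4533, -0.3630) x1=(1.6279, 1.1894, -1.7620) x2=(0.2558, -0.6166, 0.5273) x3=(0.3969, -0.6121, -1.1485)
step 11: x0=(-0.7412, -0.4434, -0.3937) x1=(1.6154, 1.1736, -1.7300) x2=(0.2996, -0.5735, 0.4915) x3=(0.3824, -0.5741, -1.1054)
step 12: x0=(-0.7125, -0.4325, -0.4253) x1=(1.6011, 1.1559, -1.6964) x2=(0.3442, -0.5288, 0.4531) x3=(0.3684, -0.5348, -1.0619)
step 13: x0=(-0.6818, -0.4205, -0.4576) x1=(1.5851, 1.1365, -1.6612) x2=(0.3897, -0.4828, 0.4121) x3=(0.3551, -0.4944, -1.0181)
step 14: x0=(-0.6492, -0.4074, -0.4907) x1=(1.5673, 1.1153, -1.6247) x2=(0.4358, -0.4354, 0.3689) x3=(0.3426, -0.4529, -0.9744)
step 15: x0=(-0.6149, -0.3933, -0.5243) x1=(1.5480, 1.0925, -1.5868) x2=(0.4825, -0.3868, 0.3237) x3=(0.3309, -0.4104, -0.9307)
step 16: x0=(-0.5791, -0.3782, -0.5585) x1=(1.5271, 1.0683, -1.5476) x2=(0.5297, -0.3372, 0.2766) x3=(0.3200, -0.3670, -0.8873)
step 17: x0=(-0.5418, -0.3622, -0.5930) x1=(1.5048, 1.0426, -1.5073) x2=(0.5773, -0.2865, 0.2279) x3=(0.3102, -0.3227, -0.8443)
step 18: x0=(-0.5032, -0.3452, -0.6279) x1=(1.4811, 1.0156, -1.4659) x2=(0.6253, -0.2349, 0.1778) x3=(0.3013, -0.2776, -0.8018)
step 19: x0=(-0.4634, -0.3274, -0.6630) x1=(1.4562, 0.9875, -1.4235) x2=(0.6736, -0.1826, 0.1265) x3=(0.2934, -0.2317, -0.7598)
step 20: x0=(-0.4226, -0.3088, -0.6984) x1=(1.4302, 0.9583, -1.3803) x2=(0.7221, -0.1295, 0.0743) x3=(0.2866, -0.1852, -0.7185)
step 21: x0=(-0.3810, -0.2896, -0.7340) x1=(1.4031, 0.9282, -1.3363) x2=(0.7709, -0.0759, 0.0213) x3=(0.2807, -0.1380, -0.6777)
step 22: x0=(-0.3385, -0.2697, -0.7698) x1=(1.3751, 0.8972, -1.2917) x2=(0.8199, -0.0218, -0.0322) x3=(0.2757, -0.0902, -0.6375)
step 23: x0=(-0.2954, -0.2493, -0.8058) x1=(1.3462, 0.8655, -1.2466) x2=(0.8691, 0.0326, -0.0862) x3=(0.2715, -0.0418, -0.5978)
step 24: x0=(-0.2518, -0.2284, -0.8421) x1=(1.3167, 0.8332, -1.2010) x2=(0.9185, 0.0873, -0.1405) x3=(0.2680, 0.0071, -0.5584)
step 25: x0=(-0.2075, -0.2072, -0.8786) x1=(1.2865, 0.8005, -1.1552) x2=(0.9681, 0.1422, -0.1950) x3=(0.2649, 0.0564, -0.5192)
step 26: x0=(-0.1627, -0.1857, -0.9153) x1=(1.2558, 0.7673, -1.1091) x2=(1.0177, 0.1970, -0.2495) x3=(0.2622, 0.1062, -0.4800)
step 27: x0=(-0.1175, -0.1640, -0.9523) x1=(1.2248, 0.7339, -1.0630) x2=(1.0675, 0.2517, -0.3041) x3=(0.2597, 0.1564, -0.4406)
step 28: x0=(-0.0717, -0.1420, -0.9896) x1=(1.1934, 0.7004, -1.0169) x2=(1.1172, 0.3063, -0.3585) x3=(0.2573, 0.2068, -0.4011)
step 29: x0=(-0.0255, -0.1199, -1.0269) x1=(1.1618, 0.6668, -0.9710) x2=(1.1669, 0.3605, -0.4127) x3=(0.2548, 0.2576, -0.3612)
step 30: x0=(0.0212, -0.0977, -1.0644) x1=(1.1300, 0.6333, -0.9253) x2=(1.2165, 0.4143, -0.4665) x3=(0.2523, 0.3085, -0.3211)
step 31: x0=(0.0683, -0.0753, -1.1020) x1=(1.0981, 0.5998, -0.8799) x2=(1.2662, 0.4677, -0.5198) x3=(0.2497, 0.3595, -0.2806)
step 32: x0=(0.1158, -0.0528, -1.1396) x1=(1.0659, 0.5664, -0.8350) x2=(1.3159, 0.5206, -0.5726) x3=(0.2469, 0.4106, -0.2398)
step 33: x0=(0.1636, -0.0301, -1.1771) x1=(1.0334, 0.5331, -0.7904) x2=(1.3659, 0.5732, -0.6248) x3=(0.2441, 0.4617, -0.1988)
step 34: x0=(0.2117, -0.0074, -1.2144) x1=(1.0006, 0.4998, -0.7461) x2=(1.4163, 0.6257, -0.6766) x3=(0.2412, 0.5129, -0.1578)
step 35: x0=(0.2600, 0.0156, -1.2517) x1=(0.9675, 0.4663, -0.7019) x2=(1.4670, 0.6783, -0.7284) x3=(0.2384, 0.5641, -0.1168)
step 36: x0=(0.3086, 0.0387, -1.2887) x1=(0.9342, 0.4327, -0.6577) x2=(1.5178, 0.7309, -0.7803) x3=(0.2357, 0.6152, -0.0759)
step 37: x0=(0.3574, 0.0620, -1.3254) x1=(0.9008, 0.3990, -0.6135) x2=(1.5682, 0.7836, -0.8322) x3=(0.2333, 0.6663, -0.0354)
step 0 velocities: v0=(0.0000, -0.0600, -0.4900) v1=(0.3200, 0.2500, 0.3900) v2=(0.9400, 0.7800, 0.0600) v3=(-0.4700, 0.7100, 0.9600)
step 0: KE=1.7830, PE=11.4224, E=13.2055
step 37 velocities: v0=(1.6295, 0.7825, -1.2201) v1=(-1.1131, -1.1245, 1.4750) v2=(1.6728, 1.7534, -1.7304) v3=(-0.0760, 1.7018, 1.3413)
step 37: KE=12.8155, PE=0.3842, E=13.1997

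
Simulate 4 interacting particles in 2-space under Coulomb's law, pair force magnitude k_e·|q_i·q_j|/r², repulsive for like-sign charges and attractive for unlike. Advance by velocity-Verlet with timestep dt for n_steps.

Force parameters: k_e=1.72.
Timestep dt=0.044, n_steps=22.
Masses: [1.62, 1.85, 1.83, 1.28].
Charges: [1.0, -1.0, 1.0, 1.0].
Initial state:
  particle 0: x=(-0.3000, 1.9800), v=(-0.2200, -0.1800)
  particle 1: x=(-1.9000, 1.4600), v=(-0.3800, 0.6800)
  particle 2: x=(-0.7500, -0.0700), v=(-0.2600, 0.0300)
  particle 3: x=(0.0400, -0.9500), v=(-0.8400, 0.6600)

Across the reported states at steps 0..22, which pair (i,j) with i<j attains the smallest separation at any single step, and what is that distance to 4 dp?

step 0: x0=(-0.3000, 1.9800) x1=(-1.9000, 1.4600) x2=(-0.7500, -0.0700) x3=(0.0400, -0.9500)
step 1: x0=(-0.3100, 1.9723) x1=(-1.9162, 1.4897) x2=(-0.7621, -0.0682) x3=(0.0036, -0.9217)
step 2: x0=(-0.3206, 1.9651) x1=(-1.9314, 1.5191) x2=(-0.7754, -0.0654) x3=(-0.0316, -0.8950)
step 3: x0=(-0.3318, 1.9584) x1=(-1.9456, 1.5482) x2=(-0.7902, -0.0615) x3=(-0.0656, -0.8699)
step 4: x0=(-0.3437, 1.9523) x1=(-1.9588, 1.5769) x2=(-0.8063, -0.0565) x3=(-0.0982, -0.8465)
step 5: x0=(-0.3562, 1.9467) x1=(-1.9709, 1.6052) x2=(-0.8238, -0.0504) x3=(-0.1294, -0.8250)
step 6: x0=(-0.3694, 1.9417) x1=(-1.9820, 1.6331) x2=(-0.8429, -0.0430) x3=(-0.1592, -0.8054)
step 7: x0=(-0.3832, 1.9373) x1=(-1.9922, 1.6606) x2=(-0.8634, -0.0344) x3=(-0.1875, -0.7878)
step 8: x0=(-0.3977, 1.9336) x1=(-2.0013, 1.6878) x2=(-0.8855, -0.0246) x3=(-0.2142, -0.7721)
step 9: x0=(-0.4129, 1.9304) x1=(-2.0093, 1.7145) x2=(-0.9091, -0.0135) x3=(-0.2393, -0.7585)
step 10: x0=(-0.4287, 1.9280) x1=(-2.0164, 1.7408) x2=(-0.9343, -0.0011) x3=(-0.2628, -0.7470)
step 11: x0=(-0.4452, 1.9263) x1=(-2.0224, 1.7666) x2=(-0.9610, 0.0126) x3=(-0.2847, -0.7375)
step 12: x0=(-0.4625, 1.9252) x1=(-2.0273, 1.7920) x2=(-0.9893, 0.0275) x3=(-0.3051, -0.7301)
step 13: x0=(-0.4804, 1.9249) x1=(-2.0312, 1.8169) x2=(-1.0191, 0.0436) x3=(-0.3239, -0.7246)
step 14: x0=(-0.4990, 1.9253) x1=(-2.0341, 1.8414) x2=(-1.0503, 0.0609) x3=(-0.3413, -0.7211)
step 15: x0=(-0.5184, 1.9266) x1=(-2.0358, 1.8653) x2=(-1.0830, 0.0793) x3=(-0.3572, -0.7194)
step 16: x0=(-0.5385, 1.9285) x1=(-2.0365, 1.8888) x2=(-1.1172, 0.0988) x3=(-0.3717, -0.7196)
step 17: x0=(-0.5594, 1.9313) x1=(-2.0361, 1.9116) x2=(-1.1526, 0.1194) x3=(-0.3849, -0.7214)
step 18: x0=(-0.5810, 1.9349) x1=(-2.0345, 1.9340) x2=(-1.1894, 0.1409) x3=(-0.3969, -0.7249)
step 19: x0=(-0.6035, 1.9394) x1=(-2.0318, 1.9558) x2=(-1.2274, 0.1633) x3=(-0.4077, -0.7299)
step 20: x0=(-0.6268, 1.9446) x1=(-2.0279, 1.9770) x2=(-1.2667, 0.1866) x3=(-0.4174, -0.7363)
step 21: x0=(-0.6510, 1.9508) x1=(-2.0229, 1.9975) x2=(-1.3070, 0.2107) x3=(-0.4261, -0.7441)
step 22: x0=(-0.6761, 1.9578) x1=(-2.0166, 2.0175) x2=(-1.3485, 0.2355) x3=(-0.4339, -0.7531)

pair (2,3), distance 1.0019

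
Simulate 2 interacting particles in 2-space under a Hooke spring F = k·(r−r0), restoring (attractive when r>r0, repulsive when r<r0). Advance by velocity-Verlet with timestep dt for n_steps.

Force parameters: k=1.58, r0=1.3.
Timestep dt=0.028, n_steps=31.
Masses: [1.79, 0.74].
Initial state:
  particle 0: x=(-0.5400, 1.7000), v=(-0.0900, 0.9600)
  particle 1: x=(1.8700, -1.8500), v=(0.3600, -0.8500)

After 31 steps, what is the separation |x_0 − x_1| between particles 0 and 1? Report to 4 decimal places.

step 0: x0=(-0.5400, 1.7000) x1=(1.8700, -1.8500)
step 1: x0=(-0.5419, 1.7260) x1=(1.8787, -1.8717)
step 2: x0=(-0.5427, 1.7503) x1=(1.8845, -1.8892)
step 3: x0=(-0.5423, 1.7728) x1=(1.8875, -1.9025)
step 4: x0=(-0.5407, 1.7935) x1=(1.8876, -1.9114)
step 5: x0=(-0.5379, 1.8124) x1=(1.8848, -1.9159)
step 6: x0=(-0.5339, 1.8295) x1=(1.8792, -1.9160)
step 7: x0=(-0.5288, 1.8448) x1=(1.8707, -1.9116)
step 8: x0=(-0.5224, 1.8582) x1=(1.8594, -1.9028)
step 9: x0=(-0.5149, 1.8697) x1=(1.8452, -1.8896)
step 10: x0=(-0.5063, 1.8794) x1=(1.8283, -1.8719)
step 11: x0=(-0.4965, 1.8873) x1=(1.8086, -1.8497)
step 12: x0=(-0.4856, 1.8934) x1=(1.7862, -1.8232)
step 13: x0=(-0.4736, 1.8977) x1=(1.7611, -1.7923)
step 14: x0=(-0.4605, 1.9001) x1=(1.7334, -1.7571)
step 15: x0=(-0.4463, 1.9009) x1=(1.7031, -1.7176)
step 16: x0=(-0.4311, 1.8999) x1=(1.6704, -1.6739)
step 17: x0=(-0.4149, 1.8972) x1=(1.6352, -1.6261)
step 18: x0=(-0.3978, 1.8928) x1=(1.5977, -1.5744)
step 19: x0=(-0.3797, 1.8868) x1=(1.5579, -1.5186)
step 20: x0=(-0.3607, 1.8792) x1=(1.5160, -1.4591)
step 21: x0=(-0.3409, 1.8701) x1=(1.4720, -1.3959)
step 22: x0=(-0.3202, 1.8596) x1=(1.4261, -1.3292)
step 23: x0=(-0.2988, 1.8476) x1=(1.3782, -1.2590)
step 24: x0=(-0.2766, 1.8343) x1=(1.3286, -1.1855)
step 25: x0=(-0.2538, 1.8196) x1=(1.2773, -1.1089)
step 26: x0=(-0.2303, 1.8038) x1=(1.2244, -1.0293)
step 27: x0=(-0.2062, 1.7867) x1=(1.1702, -0.9469)
step 28: x0=(-0.1816, 1.7686) x1=(1.1145, -0.8618)
step 29: x0=(-0.1564, 1.7495) x1=(1.0577, -0.7744)
step 30: x0=(-0.1308, 1.7294) x1=(0.9998, -0.6846)
step 31: x0=(-0.1049, 1.7085) x1=(0.9409, -0.5928)

2.5278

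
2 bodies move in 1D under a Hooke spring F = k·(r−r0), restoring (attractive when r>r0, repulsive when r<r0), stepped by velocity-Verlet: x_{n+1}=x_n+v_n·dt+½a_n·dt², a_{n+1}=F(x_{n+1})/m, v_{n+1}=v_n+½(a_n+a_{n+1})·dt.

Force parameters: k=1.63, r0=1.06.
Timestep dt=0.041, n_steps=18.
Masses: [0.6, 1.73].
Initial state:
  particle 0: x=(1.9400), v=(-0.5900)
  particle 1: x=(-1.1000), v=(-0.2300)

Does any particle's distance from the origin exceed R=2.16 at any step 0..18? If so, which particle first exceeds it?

step 0: x0=(1.9400) x1=(-1.1000)
step 1: x0=(1.9113) x1=(-1.1079)
step 2: x0=(1.8736) x1=(-1.1126)
step 3: x0=(1.8272) x1=(-1.1143)
step 4: x0=(1.7721) x1=(-1.1131)
step 5: x0=(1.7087) x1=(-1.1089)
step 6: x0=(1.6373) x1=(-1.1019)
step 7: x0=(1.5583) x1=(-1.0923)
step 8: x0=(1.4719) x1=(-1.0802)
step 9: x0=(1.3788) x1=(-1.0657)
step 10: x0=(1.2793) x1=(-1.0490)
step 11: x0=(1.1740) x1=(-1.0304)
step 12: x0=(1.0635) x1=(-1.0099)
step 13: x0=(0.9484) x1=(-0.9877)
step 14: x0=(0.8293) x1=(-0.9643)
step 15: x0=(0.7068) x1=(-0.9396)
step 16: x0=(0.5816) x1=(-0.9140)
step 17: x0=(0.4545) x1=(-0.8877)
step 18: x0=(0.3261) x1=(-0.8610)

no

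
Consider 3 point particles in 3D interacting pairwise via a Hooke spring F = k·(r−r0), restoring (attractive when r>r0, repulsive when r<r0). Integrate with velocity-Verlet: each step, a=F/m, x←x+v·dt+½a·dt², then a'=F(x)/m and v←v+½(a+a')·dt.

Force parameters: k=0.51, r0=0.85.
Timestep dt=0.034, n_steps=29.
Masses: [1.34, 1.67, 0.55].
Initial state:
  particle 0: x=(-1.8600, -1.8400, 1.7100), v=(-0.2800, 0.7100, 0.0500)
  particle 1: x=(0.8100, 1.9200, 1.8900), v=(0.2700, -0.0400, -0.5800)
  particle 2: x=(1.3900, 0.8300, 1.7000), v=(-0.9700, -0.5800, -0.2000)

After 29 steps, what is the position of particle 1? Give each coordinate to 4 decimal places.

(0.7593, 1.4179, 1.3189)

step 0: x0=(-1.8600, -1.8400, 1.7100) x1=(0.8100, 1.9200, 1.8900) x2=(1.3900, 0.8300, 1.7000)
step 1: x0=(-1.8685, -1.8147, 1.7117) x1=(0.8188, 1.9180, 1.8702) x2=(1.3555, 0.8093, 1.6932)
step 2: x0=(-1.8748, -1.7872, 1.7135) x1=(0.8269, 1.9149, 1.8504) x2=(1.3181, 0.7868, 1.6865)
step 3: x0=(-1.8791, -1.7574, 1.7153) x1=(0.8343, 1.9105, 1.8305) x2=(1.2778, 0.7624, 1.6799)
step 4: x0=(-1.8814, -1.7255, 1.7172) x1=(0.8410, 1.9050, 1.8106) x2=(1.2347, 0.7364, 1.6734)
step 5: x0=(-1.8815, -1.6914, 1.7190) x1=(0.8469, 1.8983, 1.7906) x2=(1.1889, 0.7086, 1.6670)
step 6: x0=(-1.8797, -1.6551, 1.7209) x1=(0.8521, 1.8904, 1.7706) x2=(1.1403, 0.6792, 1.6606)
step 7: x0=(-1.8758, -1.6169, 1.7228) x1=(0.8565, 1.8814, 1.7506) x2=(1.0892, 0.6483, 1.6543)
step 8: x0=(-1.8700, -1.5766, 1.7247) x1=(0.8602, 1.8712, 1.7306) x2=(1.0355, 0.6160, 1.6482)
step 9: x0=(-1.8622, -1.5343, 1.7265) x1=(0.8631, 1.8600, 1.7105) x2=(0.9793, 0.5823, 1.6421)
step 10: x0=(-1.8525, -1.4902, 1.7283) x1=(0.8653, 1.8476, 1.6904) x2=(0.9208, 0.5473, 1.6361)
step 11: x0=(-1.8409, -1.4442, 1.7301) x1=(0.8667, 1.8341, 1.6704) x2=(0.8601, 0.5112, 1.6302)
step 12: x0=(-1.8275, -1.3964, 1.7318) x1=(0.8673, 1.8195, 1.6503) x2=(0.7971, 0.4740, 1.6244)
step 13: x0=(-1.8123, -1.3468, 1.7334) x1=(0.8672, 1.8038, 1.6303) x2=(0.7322, 0.4358, 1.6187)
step 14: x0=(-1.7953, -1.2956, 1.7350) x1=(0.8663, 1.7870, 1.6103) x2=(0.6653, 0.3969, 1.6130)
step 15: x0=(-1.7766, -1.2428, 1.7364) x1=(0.8646, 1.7692, 1.5903) x2=(0.5966, 0.3572, 1.6075)
step 16: x0=(-1.7563, -1.1884, 1.7378) x1=(0.8622, 1.7504, 1.5704) x2=(0.5262, 0.3170, 1.6021)
step 17: x0=(-1.7344, -1.1326, 1.7391) x1=(0.8589, 1.7305, 1.5505) x2=(0.4543, 0.2763, 1.5967)
step 18: x0=(-1.7110, -1.0754, 1.7403) x1=(0.8549, 1.7096, 1.5307) x2=(0.3810, 0.2352, 1.5915)
step 19: x0=(-1.6860, -1.0168, 1.7414) x1=(0.8502, 1.6877, 1.5109) x2=(0.3065, 0.1939, 1.5863)
step 20: x0=(-1.6597, -0.9570, 1.7424) x1=(0.8446, 1.6649, 1.4913) x2=(0.2309, 0.1526, 1.5811)
step 21: x0=(-1.6320, -0.8960, 1.7432) x1=(0.8383, 1.6410, 1.4717) x2=(0.1543, 0.1113, 1.5761)
step 22: x0=(-1.6030, -0.8339, 1.7439) x1=(0.8311, 1.6163, 1.4522) x2=(0.0770, 0.0702, 1.5711)
step 23: x0=(-1.5728, -0.7707, 1.7444) x1=(0.8232, 1.5905, 1.4328) x2=(-0.0009, 0.0294, 1.5661)
step 24: x0=(-1.5414, -0.7066, 1.7448) x1=(0.8145, 1.5639, 1.4135) x2=(-0.0792, -0.0110, 1.5611)
step 25: x0=(-1.5090, -0.6416, 1.7451) x1=(0.8051, 1.5364, 1.3943) x2=(-0.1578, -0.0509, 1.5562)
step 26: x0=(-1.4755, -0.5758, 1.7452) x1=(0.7948, 1.5080, 1.3753) x2=(-0.2364, -0.0901, 1.5513)
step 27: x0=(-1.4412, -0.5093, 1.7452) x1=(0.7838, 1.4788, 1.3563) x2=(-0.3149, -0.1285, 1.5463)
step 28: x0=(-1.4059, -0.4420, 1.7450) x1=(0.7719, 1.4488, 1.3375) x2=(-0.3931, -0.1661, 1.5412)
step 29: x0=(-1.3700, -0.3742, 1.7447) x1=(0.7593, 1.4179, 1.3189) x2=(-0.4708, -0.2027, 1.5361)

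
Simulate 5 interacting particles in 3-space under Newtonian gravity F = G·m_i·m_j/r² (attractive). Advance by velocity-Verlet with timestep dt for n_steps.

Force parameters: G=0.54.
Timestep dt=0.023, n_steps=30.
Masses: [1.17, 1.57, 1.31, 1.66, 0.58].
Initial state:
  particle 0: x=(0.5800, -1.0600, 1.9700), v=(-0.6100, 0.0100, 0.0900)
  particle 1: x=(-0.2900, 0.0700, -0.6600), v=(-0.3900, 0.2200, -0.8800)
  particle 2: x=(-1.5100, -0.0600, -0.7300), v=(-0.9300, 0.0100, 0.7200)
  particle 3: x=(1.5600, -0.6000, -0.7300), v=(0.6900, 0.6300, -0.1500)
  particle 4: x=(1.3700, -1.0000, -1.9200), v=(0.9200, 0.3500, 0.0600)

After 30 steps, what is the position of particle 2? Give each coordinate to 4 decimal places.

(-2.0160, -0.0470, -0.2460)

step 0: x0=(0.5800, -1.0600, 1.9700) x1=(-0.2900, 0.0700, -0.6600) x2=(-1.5100, -0.0600, -0.7300) x3=(1.5600, -0.6000, -0.7300) x4=(1.3700, -1.0000, -1.9200)
step 1: x0=(0.5660, -1.0598, 1.9720) x1=(-0.2990, 0.0750, -0.6802) x2=(-1.5312, -0.0598, -0.7134) x3=(1.5758, -0.5855, -0.7335) x4=(1.3911, -0.9919, -1.9184)
step 2: x0=(0.5519, -1.0595, 1.9739) x1=(-0.3081, 0.0799, -0.7005) x2=(-1.5520, -0.0595, -0.6968) x3=(1.5914, -0.5710, -0.7370) x4=(1.4122, -0.9836, -1.9165)
step 3: x0=(0.5379, -1.0591, 1.9756) x1=(-0.3173, 0.0848, -0.7207) x2=(-1.5725, -0.0593, -0.6802) x3=(1.6068, -0.5565, -0.7406) x4=(1.4333, -0.9752, -1.9143)
step 4: x0=(0.5238, -1.0588, 1.9773) x1=(-0.3266, 0.0895, -0.7409) x2=(-1.5926, -0.0590, -0.6636) x3=(1.6221, -0.5420, -0.7443) x4=(1.4542, -0.9667, -1.9117)
step 5: x0=(0.5097, -1.0584, 1.9788) x1=(-0.3360, 0.0941, -0.7611) x2=(-1.6124, -0.0587, -0.6470) x3=(1.6372, -0.5275, -0.7480) x4=(1.4752, -0.9580, -1.9087)
step 6: x0=(0.4956, -1.0580, 1.9801) x1=(-0.3455, 0.0987, -0.7812) x2=(-1.6319, -0.0584, -0.6304) x3=(1.6522, -0.5130, -0.7518) x4=(1.4960, -0.9491, -1.9054)
step 7: x0=(0.4815, -1.0575, 1.9814) x1=(-0.3551, 0.1032, -0.8013) x2=(-1.6510, -0.0581, -0.6138) x3=(1.6669, -0.4985, -0.7556) x4=(1.5169, -0.9401, -1.9017)
step 8: x0=(0.4674, -1.0570, 1.9826) x1=(-0.3647, 0.1076, -0.8213) x2=(-1.6698, -0.0577, -0.5972) x3=(1.6816, -0.4841, -0.7595) x4=(1.5376, -0.9310, -1.8977)
step 9: x0=(0.4533, -1.0565, 1.9836) x1=(-0.3744, 0.1119, -0.8413) x2=(-1.6882, -0.0574, -0.5807) x3=(1.6960, -0.4696, -0.7635) x4=(1.5583, -0.9217, -1.8933)
step 10: x0=(0.4392, -1.0559, 1.9845) x1=(-0.3842, 0.1161, -0.8612) x2=(-1.7064, -0.0570, -0.5642) x3=(1.7104, -0.4552, -0.7676) x4=(1.5790, -0.9123, -1.8886)
step 11: x0=(0.4251, -1.0553, 1.9853) x1=(-0.3940, 0.1203, -0.8810) x2=(-1.7243, -0.0567, -0.5477) x3=(1.7245, -0.4408, -0.7717) x4=(1.5996, -0.9027, -1.8835)
step 12: x0=(0.4110, -1.0547, 1.9859) x1=(-0.4039, 0.1244, -0.9008) x2=(-1.7418, -0.0563, -0.5313) x3=(1.7386, -0.4264, -0.7759) x4=(1.6201, -0.8929, -1.8780)
step 13: x0=(0.3968, -1.0540, 1.9865) x1=(-0.4139, 0.1284, -0.9205) x2=(-1.7591, -0.0559, -0.5150) x3=(1.7525, -0.4120, -0.7802) x4=(1.6406, -0.8830, -1.8722)
step 14: x0=(0.3827, -1.0533, 1.9870) x1=(-0.4239, 0.1324, -0.9402) x2=(-1.7761, -0.0554, -0.4986) x3=(1.7662, -0.3977, -0.7846) x4=(1.6611, -0.8729, -1.8661)
step 15: x0=(0.3685, -1.0525, 1.9873) x1=(-0.4340, 0.1363, -0.9597) x2=(-1.7929, -0.0550, -0.4824) x3=(1.7798, -0.3834, -0.7890) x4=(1.6814, -0.8626, -1.8595)
step 16: x0=(0.3544, -1.0518, 1.9875) x1=(-0.4441, 0.1401, -0.9792) x2=(-1.8093, -0.0546, -0.4662) x3=(1.7933, -0.3691, -0.7936) x4=(1.7017, -0.8522, -1.8526)
step 17: x0=(0.3402, -1.0509, 1.9876) x1=(-0.4543, 0.1438, -0.9985) x2=(-1.8255, -0.0541, -0.4500) x3=(1.8066, -0.3549, -0.7982) x4=(1.7220, -0.8416, -1.8454)
step 18: x0=(0.3261, -1.0501, 1.9876) x1=(-0.4645, 0.1475, -1.0178) x2=(-1.8415, -0.0536, -0.4339) x3=(1.8198, -0.3407, -0.8029) x4=(1.7421, -0.8308, -1.8378)
step 19: x0=(0.3119, -1.0492, 1.9875) x1=(-0.4747, 0.1511, -1.0370) x2=(-1.8572, -0.0531, -0.4179) x3=(1.8329, -0.3265, -0.8077) x4=(1.7622, -0.8198, -1.8297)
step 20: x0=(0.2977, -1.0483, 1.9873) x1=(-0.4850, 0.1547, -1.0561) x2=(-1.8727, -0.0526, -0.4019) x3=(1.8458, -0.3124, -0.8126) x4=(1.7823, -0.8086, -1.8214)
step 21: x0=(0.2835, -1.0473, 1.9870) x1=(-0.4953, 0.1582, -1.0752) x2=(-1.8880, -0.0521, -0.3860) x3=(1.8586, -0.2983, -0.8176) x4=(1.8023, -0.7973, -1.8126)
step 22: x0=(0.2693, -1.0464, 1.9866) x1=(-0.5056, 0.1617, -1.0941) x2=(-1.9030, -0.0516, -0.3702) x3=(1.8713, -0.2843, -0.8226) x4=(1.8222, -0.7857, -1.8034)
step 23: x0=(0.2551, -1.0453, 1.9861) x1=(-0.5160, 0.1651, -1.1129) x2=(-1.9178, -0.0511, -0.3544) x3=(1.8839, -0.2704, -0.8278) x4=(1.8420, -0.7740, -1.7939)
step 24: x0=(0.2409, -1.0443, 1.9855) x1=(-0.5264, 0.1684, -1.1316) x2=(-1.9324, -0.0505, -0.3387) x3=(1.8963, -0.2565, -0.8331) x4=(1.8618, -0.7620, -1.7840)
step 25: x0=(0.2267, -1.0432, 1.9847) x1=(-0.5368, 0.1717, -1.1503) x2=(-1.9469, -0.0500, -0.3231) x3=(1.9087, -0.2426, -0.8385) x4=(1.8815, -0.7498, -1.7736)
step 26: x0=(0.2125, -1.0421, 1.9839) x1=(-0.5472, 0.1750, -1.1688) x2=(-1.9611, -0.0494, -0.3076) x3=(1.9209, -0.2288, -0.8440) x4=(1.9011, -0.7374, -1.7629)
step 27: x0=(0.1983, -1.0409, 1.9830) x1=(-0.5576, 0.1782, -1.1872) x2=(-1.9751, -0.0488, -0.2921) x3=(1.9330, -0.2151, -0.8496) x4=(1.9207, -0.7248, -1.7517)
step 28: x0=(0.1841, -1.0397, 1.9819) x1=(-0.5680, 0.1814, -1.2055) x2=(-1.9889, -0.0482, -0.2767) x3=(1.9450, -0.2015, -0.8554) x4=(1.9401, -0.7119, -1.7401)
step 29: x0=(0.1698, -1.0385, 1.9808) x1=(-0.5785, 0.1845, -1.2238) x2=(-2.0025, -0.0476, -0.2613) x3=(1.9569, -0.1879, -0.8612) x4=(1.9595, -0.6987, -1.7281)
step 30: x0=(0.1556, -1.0373, 1.9796) x1=(-0.5889, 0.1875, -1.2419) x2=(-2.0160, -0.0470, -0.2460) x3=(1.9687, -0.1744, -0.8672) x4=(1.9788, -0.6854, -1.7156)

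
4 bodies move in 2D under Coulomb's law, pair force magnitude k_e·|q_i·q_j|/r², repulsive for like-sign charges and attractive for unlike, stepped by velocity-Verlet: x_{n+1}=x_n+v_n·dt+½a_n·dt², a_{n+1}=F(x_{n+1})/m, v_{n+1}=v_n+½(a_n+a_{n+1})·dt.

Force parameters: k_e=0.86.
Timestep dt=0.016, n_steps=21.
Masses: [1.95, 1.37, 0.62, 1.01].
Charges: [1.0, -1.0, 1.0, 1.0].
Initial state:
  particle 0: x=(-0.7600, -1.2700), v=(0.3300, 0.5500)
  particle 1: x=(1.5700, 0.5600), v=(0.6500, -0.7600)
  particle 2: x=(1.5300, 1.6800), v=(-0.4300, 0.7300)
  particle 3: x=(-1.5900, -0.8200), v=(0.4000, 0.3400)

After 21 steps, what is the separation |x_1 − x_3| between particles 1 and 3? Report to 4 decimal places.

step 0: x0=(-0.7600, -1.2700) x1=(1.5700, 0.5600) x2=(1.5300, 1.6800) x3=(-1.5900, -0.8200)
step 1: x0=(-0.7547, -1.2612) x1=(1.5804, 0.5479) x2=(1.5231, 1.6916) x3=(-1.5837, -0.8145)
step 2: x0=(-0.7492, -1.2525) x1=(1.5907, 0.5359) x2=(1.5163, 1.7029) x3=(-1.5776, -0.8089)
step 3: x0=(-0.7436, -1.2439) x1=(1.6011, 0.5240) x2=(1.5096, 1.7140) x3=(-1.5717, -0.8032)
step 4: x0=(-0.7379, -1.2353) x1=(1.6113, 0.5122) x2=(1.5029, 1.7249) x3=(-1.5661, -0.7973)
step 5: x0=(-0.7321, -1.2267) x1=(1.6216, 0.5005) x2=(1.4962, 1.7355) x3=(-1.5606, -0.7914)
step 6: x0=(-0.7262, -1.2183) x1=(1.6318, 0.4889) x2=(1.4896, 1.7460) x3=(-1.5554, -0.7853)
step 7: x0=(-0.7201, -1.2098) x1=(1.6419, 0.4773) x2=(1.4831, 1.7563) x3=(-1.5504, -0.7791)
step 8: x0=(-0.7140, -1.2015) x1=(1.6521, 0.4659) x2=(1.4766, 1.7664) x3=(-1.5456, -0.7728)
step 9: x0=(-0.7077, -1.1932) x1=(1.6622, 0.4545) x2=(1.4702, 1.7764) x3=(-1.5410, -0.7664)
step 10: x0=(-0.7013, -1.1849) x1=(1.6722, 0.4432) x2=(1.4638, 1.7862) x3=(-1.5366, -0.7599)
step 11: x0=(-0.6947, -1.1767) x1=(1.6822, 0.4319) x2=(1.4575, 1.7958) x3=(-1.5324, -0.7533)
step 12: x0=(-0.6881, -1.1686) x1=(1.6922, 0.4208) x2=(1.4513, 1.8053) x3=(-1.5285, -0.7465)
step 13: x0=(-0.6813, -1.1605) x1=(1.7021, 0.4097) x2=(1.4451, 1.8146) x3=(-1.5248, -0.7397)
step 14: x0=(-0.6744, -1.1525) x1=(1.7119, 0.3986) x2=(1.4390, 1.8239) x3=(-1.5212, -0.7327)
step 15: x0=(-0.6674, -1.1446) x1=(1.7218, 0.3876) x2=(1.4329, 1.8330) x3=(-1.5179, -0.7257)
step 16: x0=(-0.6602, -1.1367) x1=(1.7316, 0.3767) x2=(1.4270, 1.8419) x3=(-1.5148, -0.7185)
step 17: x0=(-0.6530, -1.1288) x1=(1.7413, 0.3658) x2=(1.4210, 1.8508) x3=(-1.5119, -0.7112)
step 18: x0=(-0.6456, -1.1210) x1=(1.7510, 0.3550) x2=(1.4152, 1.8595) x3=(-1.5093, -0.7039)
step 19: x0=(-0.6381, -1.1133) x1=(1.7606, 0.3442) x2=(1.4094, 1.8681) x3=(-1.5068, -0.6964)
step 20: x0=(-0.6305, -1.1056) x1=(1.7702, 0.3335) x2=(1.4037, 1.8766) x3=(-1.5045, -0.6888)
step 21: x0=(-0.6228, -1.0979) x1=(1.7798, 0.3228) x2=(1.3981, 1.8851) x3=(-1.5025, -0.6812)

3.4324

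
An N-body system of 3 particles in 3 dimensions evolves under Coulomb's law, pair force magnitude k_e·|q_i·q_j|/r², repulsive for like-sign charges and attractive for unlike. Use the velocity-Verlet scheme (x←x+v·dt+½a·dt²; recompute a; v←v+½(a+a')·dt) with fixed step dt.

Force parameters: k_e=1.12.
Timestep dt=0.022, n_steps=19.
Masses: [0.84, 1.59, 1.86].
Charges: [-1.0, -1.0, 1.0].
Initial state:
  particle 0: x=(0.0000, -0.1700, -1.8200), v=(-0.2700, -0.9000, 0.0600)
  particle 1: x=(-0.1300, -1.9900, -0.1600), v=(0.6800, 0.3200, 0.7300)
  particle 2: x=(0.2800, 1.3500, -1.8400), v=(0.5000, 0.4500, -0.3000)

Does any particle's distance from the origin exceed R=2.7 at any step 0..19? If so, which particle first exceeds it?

step 0: x0=(0.0000, -0.1700, -1.8200) x1=(-0.1300, -1.9900, -0.1600) x2=(0.2800, 1.3500, -1.8400)
step 1: x0=(-0.0059, -0.1896, -1.8187) x1=(-0.1150, -1.9830, -0.1439) x2=(0.2910, 1.3598, -1.8466)
step 2: x0=(-0.0118, -0.2089, -1.8175) x1=(-0.1001, -1.9760, -0.1278) x2=(0.3020, 1.3695, -1.8532)
step 3: x0=(-0.0176, -0.2279, -1.8164) x1=(-0.0851, -1.9690, -0.1117) x2=(0.3129, 1.3791, -1.8597)
step 4: x0=(-0.0233, -0.2466, -1.8153) x1=(-0.0702, -1.9620, -0.0955) x2=(0.3238, 1.3885, -1.8663)
step 5: x0=(-0.0290, -0.2649, -1.8144) x1=(-0.0552, -1.9551, -0.0793) x2=(0.3347, 1.3979, -1.8729)
step 6: x0=(-0.0347, -0.2830, -1.8135) x1=(-0.0402, -1.9481, -0.0631) x2=(0.3456, 1.4071, -1.8794)
step 7: x0=(-0.0403, -0.3008, -1.8127) x1=(-0.0253, -1.9412, -0.0469) x2=(0.3564, 1.4162, -1.8859)
step 8: x0=(-0.0459, -0.3183, -1.8120) x1=(-0.0103, -1.9343, -0.0306) x2=(0.3672, 1.4252, -1.8924)
step 9: x0=(-0.0514, -0.3355, -1.8114) x1=(0.0047, -1.9275, -0.0143) x2=(0.3780, 1.4341, -1.8989)
step 10: x0=(-0.0569, -0.3525, -1.8109) x1=(0.0197, -1.9206, 0.0021) x2=(0.3888, 1.4428, -1.9054)
step 11: x0=(-0.0623, -0.3692, -1.8105) x1=(0.0346, -1.9138, 0.0185) x2=(0.3996, 1.4515, -1.9119)
step 12: x0=(-0.0677, -0.3856, -1.8102) x1=(0.0496, -1.9070, 0.0349) x2=(0.4103, 1.4601, -1.9183)
step 13: x0=(-0.0730, -0.4019, -1.8100) x1=(0.0646, -1.9002, 0.0513) x2=(0.4210, 1.4686, -1.9248)
step 14: x0=(-0.0784, -0.4178, -1.8098) x1=(0.0796, -1.8934, 0.0678) x2=(0.4317, 1.4770, -1.9312)
step 15: x0=(-0.0836, -0.4336, -1.8098) x1=(0.0946, -1.8866, 0.0843) x2=(0.4424, 1.4853, -1.9376)
step 16: x0=(-0.0889, -0.4491, -1.8099) x1=(0.1096, -1.8799, 0.1009) x2=(0.4530, 1.4935, -1.9440)
step 17: x0=(-0.0941, -0.4644, -1.8101) x1=(0.1246, -1.8732, 0.1175) x2=(0.4636, 1.5017, -1.9504)
step 18: x0=(-0.0993, -0.4795, -1.8103) x1=(0.1396, -1.8665, 0.1341) x2=(0.4742, 1.5098, -1.9567)
step 19: x0=(-0.1044, -0.4944, -1.8107) x1=(0.1547, -1.8598, 0.1508) x2=(0.4848, 1.5177, -1.9631)

no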